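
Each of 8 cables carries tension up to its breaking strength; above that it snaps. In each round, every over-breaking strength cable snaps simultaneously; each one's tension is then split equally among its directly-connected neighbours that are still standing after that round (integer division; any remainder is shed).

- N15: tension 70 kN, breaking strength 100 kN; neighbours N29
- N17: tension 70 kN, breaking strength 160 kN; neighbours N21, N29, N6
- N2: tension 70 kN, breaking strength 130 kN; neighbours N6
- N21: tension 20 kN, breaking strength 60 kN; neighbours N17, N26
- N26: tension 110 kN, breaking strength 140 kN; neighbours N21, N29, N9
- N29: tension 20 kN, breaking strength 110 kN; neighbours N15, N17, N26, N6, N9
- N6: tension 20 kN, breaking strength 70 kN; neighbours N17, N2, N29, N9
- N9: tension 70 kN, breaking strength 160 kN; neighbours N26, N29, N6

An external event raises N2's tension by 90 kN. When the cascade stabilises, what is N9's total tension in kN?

Round 1 — N2 at 160 > 130. N2 snaps.
  N2 sheds 160 kN to N6: 160 each.
    N6: 20+160 = 180 > 70
Round 2 — N6 snaps.
  N6 sheds 180 kN to N17, N29, N9: 60 each.
    N17: 70+60 = 130 ≤ 160
    N29: 20+60 = 80 ≤ 110
    N9: 70+60 = 130 ≤ 160
No further breaks.

130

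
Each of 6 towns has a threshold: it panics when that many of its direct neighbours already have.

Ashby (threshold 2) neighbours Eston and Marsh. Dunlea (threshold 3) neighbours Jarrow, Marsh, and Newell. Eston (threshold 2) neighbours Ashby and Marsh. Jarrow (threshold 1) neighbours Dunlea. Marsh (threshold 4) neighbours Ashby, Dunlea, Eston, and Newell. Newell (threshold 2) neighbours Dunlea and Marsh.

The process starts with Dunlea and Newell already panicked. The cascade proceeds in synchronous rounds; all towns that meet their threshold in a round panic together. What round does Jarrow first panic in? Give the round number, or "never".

2

Round 1 — Dunlea, Newell panic (initial).
Round 2 — checking thresholds:
  Jarrow: 1 of 1 neighbours ≥ 1, panics.
  Marsh: 2 of 4 neighbours < 4, below threshold.
Round 3 — no new panics; cascade stops.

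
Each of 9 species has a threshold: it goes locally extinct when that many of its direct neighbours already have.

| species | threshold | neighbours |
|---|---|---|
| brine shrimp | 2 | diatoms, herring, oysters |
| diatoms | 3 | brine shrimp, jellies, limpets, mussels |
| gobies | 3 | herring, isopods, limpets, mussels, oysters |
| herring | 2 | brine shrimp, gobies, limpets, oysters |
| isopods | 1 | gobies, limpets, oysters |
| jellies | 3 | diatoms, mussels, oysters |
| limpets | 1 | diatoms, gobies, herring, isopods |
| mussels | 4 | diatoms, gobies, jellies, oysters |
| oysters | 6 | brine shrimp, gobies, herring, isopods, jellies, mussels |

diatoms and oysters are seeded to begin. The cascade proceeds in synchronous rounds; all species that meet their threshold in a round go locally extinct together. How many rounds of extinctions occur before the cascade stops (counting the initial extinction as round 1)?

Round 1 — diatoms, oysters go locally extinct (initial).
Round 2 — checking thresholds:
  brine shrimp: 2 of 3 neighbours ≥ 2, goes locally extinct.
  gobies: 1 of 5 neighbours < 3, below threshold.
  herring: 1 of 4 neighbours < 2, below threshold.
  isopods: 1 of 3 neighbours ≥ 1, goes locally extinct.
  jellies: 2 of 3 neighbours < 3, below threshold.
  limpets: 1 of 4 neighbours ≥ 1, goes locally extinct.
  mussels: 2 of 4 neighbours < 4, below threshold.
Round 3 — checking thresholds:
  gobies: 3 of 5 neighbours ≥ 3, goes locally extinct.
  herring: 3 of 4 neighbours ≥ 2, goes locally extinct.
  jellies: 2 of 3 neighbours < 3, below threshold.
  mussels: 2 of 4 neighbours < 4, below threshold.
Round 4 — no new extinctions; cascade stops.

3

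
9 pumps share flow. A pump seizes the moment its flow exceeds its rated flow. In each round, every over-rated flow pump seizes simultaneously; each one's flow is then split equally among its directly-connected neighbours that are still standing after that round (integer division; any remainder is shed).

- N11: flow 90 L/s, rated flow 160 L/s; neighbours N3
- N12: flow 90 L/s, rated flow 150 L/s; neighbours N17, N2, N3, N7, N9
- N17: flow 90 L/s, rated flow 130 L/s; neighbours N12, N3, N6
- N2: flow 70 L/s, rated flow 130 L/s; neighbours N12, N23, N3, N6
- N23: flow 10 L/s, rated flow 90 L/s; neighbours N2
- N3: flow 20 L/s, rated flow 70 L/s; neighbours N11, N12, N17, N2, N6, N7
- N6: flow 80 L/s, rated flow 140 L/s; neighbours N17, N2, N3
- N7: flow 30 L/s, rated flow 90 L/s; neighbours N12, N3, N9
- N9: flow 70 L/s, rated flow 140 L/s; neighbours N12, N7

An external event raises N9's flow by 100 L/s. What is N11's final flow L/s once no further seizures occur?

Round 1 — N9 at 170 > 140. N9 seizes.
  N9 sheds 170 L/s to N12, N7: 85 each.
    N12: 90+85 = 175 > 150
    N7: 30+85 = 115 > 90
Round 2 — N12, N7 seize.
  N12 sheds 175 L/s to N17, N2, N3: 58 each (1 lost).
    N17: 90+58 = 148 > 130
    N2: 70+58 = 128 ≤ 130
    N3: 20+58 = 78 > 70
  N7 sheds 115 L/s to N3: 115 each.
    N3: 78+115 = 193 > 70
Round 3 — N17, N3 seize.
  N17 sheds 148 L/s to N6: 148 each.
    N6: 80+148 = 228 > 140
  N3 sheds 193 L/s to N11, N2, N6: 64 each (1 lost).
    N11: 90+64 = 154 ≤ 160
    N2: 128+64 = 192 > 130
    N6: 228+64 = 292 > 140
Round 4 — N2, N6 seize.
  N2 sheds 192 L/s to N23: 192 each.
    N23: 10+192 = 202 > 90
  N6 sheds 292 L/s: no online neighbours, lost.
Round 5 — N23 seizes.
  N23 sheds 202 L/s: no online neighbours, lost.
No further seizures.

154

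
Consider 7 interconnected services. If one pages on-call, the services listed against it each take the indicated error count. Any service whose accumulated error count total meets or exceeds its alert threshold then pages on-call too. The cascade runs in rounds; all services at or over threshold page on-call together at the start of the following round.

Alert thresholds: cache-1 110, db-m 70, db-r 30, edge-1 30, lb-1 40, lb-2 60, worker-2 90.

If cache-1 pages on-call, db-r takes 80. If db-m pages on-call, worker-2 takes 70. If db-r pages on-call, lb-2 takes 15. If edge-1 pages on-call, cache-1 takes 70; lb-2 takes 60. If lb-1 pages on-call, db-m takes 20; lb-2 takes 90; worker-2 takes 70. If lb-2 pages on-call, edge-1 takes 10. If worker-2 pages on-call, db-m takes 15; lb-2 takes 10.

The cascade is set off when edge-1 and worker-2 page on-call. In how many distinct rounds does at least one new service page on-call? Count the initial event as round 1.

2

Round 1 — edge-1, worker-2 page on-call (initial).
  cache-1: +70 → 70 < 110
  db-m: +15 → 15 < 70
  lb-2: +60+10 → 70 ≥ 60
Round 2 — lb-2 pages on-call.
No further pages.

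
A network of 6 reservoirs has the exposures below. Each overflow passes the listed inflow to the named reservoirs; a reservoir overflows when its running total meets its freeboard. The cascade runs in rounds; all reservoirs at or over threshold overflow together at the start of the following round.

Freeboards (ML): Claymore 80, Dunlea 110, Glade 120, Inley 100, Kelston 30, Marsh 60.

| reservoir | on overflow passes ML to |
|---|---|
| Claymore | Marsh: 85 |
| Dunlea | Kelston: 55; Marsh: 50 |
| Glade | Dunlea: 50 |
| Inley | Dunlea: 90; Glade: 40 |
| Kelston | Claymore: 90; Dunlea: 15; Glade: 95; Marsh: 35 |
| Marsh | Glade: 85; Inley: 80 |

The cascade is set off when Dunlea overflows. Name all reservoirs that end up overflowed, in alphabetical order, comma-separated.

Round 1 — Dunlea overflows (initial).
  Kelston: +55 → 55 ≥ 30
  Marsh: +50 → 50 < 60
Round 2 — Kelston overflows.
  Claymore: +90 → 90 ≥ 80
  Glade: +95 → 95 < 120
  Marsh: +35 → 85 ≥ 60
Round 3 — Claymore, Marsh overflow.
  Glade: +85 → 180 ≥ 120
  Inley: +80 → 80 < 100
Round 4 — Glade overflows.
No further overflows.

Claymore, Dunlea, Glade, Kelston, Marsh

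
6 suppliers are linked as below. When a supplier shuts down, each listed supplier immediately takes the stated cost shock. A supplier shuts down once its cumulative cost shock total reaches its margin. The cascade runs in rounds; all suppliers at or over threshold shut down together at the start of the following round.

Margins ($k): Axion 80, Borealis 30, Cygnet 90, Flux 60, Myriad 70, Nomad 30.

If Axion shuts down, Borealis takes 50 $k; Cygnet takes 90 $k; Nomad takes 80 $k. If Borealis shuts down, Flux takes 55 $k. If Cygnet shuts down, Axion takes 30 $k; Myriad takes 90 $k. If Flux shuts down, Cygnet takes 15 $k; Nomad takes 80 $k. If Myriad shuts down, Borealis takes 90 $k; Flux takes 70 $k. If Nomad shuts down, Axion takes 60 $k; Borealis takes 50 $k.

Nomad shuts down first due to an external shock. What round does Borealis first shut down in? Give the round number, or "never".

2

Round 1 — Nomad shuts down (initial).
  Axion: +60 → 60 < 80
  Borealis: +50 → 50 ≥ 30
Round 2 — Borealis shuts down.
  Flux: +55 → 55 < 60
No further shutdowns.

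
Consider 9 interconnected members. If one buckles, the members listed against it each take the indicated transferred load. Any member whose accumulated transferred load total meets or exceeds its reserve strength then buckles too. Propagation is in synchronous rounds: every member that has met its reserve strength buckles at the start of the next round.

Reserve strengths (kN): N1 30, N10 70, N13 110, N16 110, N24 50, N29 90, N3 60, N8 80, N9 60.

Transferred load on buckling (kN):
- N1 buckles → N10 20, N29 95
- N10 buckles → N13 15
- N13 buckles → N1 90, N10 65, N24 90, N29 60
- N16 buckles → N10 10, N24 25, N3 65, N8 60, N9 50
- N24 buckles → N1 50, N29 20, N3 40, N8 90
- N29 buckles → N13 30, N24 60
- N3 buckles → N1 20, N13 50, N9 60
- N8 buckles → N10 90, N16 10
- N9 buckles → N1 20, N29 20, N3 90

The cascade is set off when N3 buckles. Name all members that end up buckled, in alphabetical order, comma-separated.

N1, N10, N24, N29, N3, N8, N9

Round 1 — N3 buckles (initial).
  N1: +20 → 20 < 30
  N13: +50 → 50 < 110
  N9: +60 → 60 ≥ 60
Round 2 — N9 buckles.
  N1: +20 → 40 ≥ 30
  N29: +20 → 20 < 90
Round 3 — N1 buckles.
  N10: +20 → 20 < 70
  N29: +95 → 115 ≥ 90
Round 4 — N29 buckles.
  N13: +30 → 80 < 110
  N24: +60 → 60 ≥ 50
Round 5 — N24 buckles.
  N8: +90 → 90 ≥ 80
Round 6 — N8 buckles.
  N10: +90 → 110 ≥ 70
  N16: +10 → 10 < 110
Round 7 — N10 buckles.
  N13: +15 → 95 < 110
No further bucklings.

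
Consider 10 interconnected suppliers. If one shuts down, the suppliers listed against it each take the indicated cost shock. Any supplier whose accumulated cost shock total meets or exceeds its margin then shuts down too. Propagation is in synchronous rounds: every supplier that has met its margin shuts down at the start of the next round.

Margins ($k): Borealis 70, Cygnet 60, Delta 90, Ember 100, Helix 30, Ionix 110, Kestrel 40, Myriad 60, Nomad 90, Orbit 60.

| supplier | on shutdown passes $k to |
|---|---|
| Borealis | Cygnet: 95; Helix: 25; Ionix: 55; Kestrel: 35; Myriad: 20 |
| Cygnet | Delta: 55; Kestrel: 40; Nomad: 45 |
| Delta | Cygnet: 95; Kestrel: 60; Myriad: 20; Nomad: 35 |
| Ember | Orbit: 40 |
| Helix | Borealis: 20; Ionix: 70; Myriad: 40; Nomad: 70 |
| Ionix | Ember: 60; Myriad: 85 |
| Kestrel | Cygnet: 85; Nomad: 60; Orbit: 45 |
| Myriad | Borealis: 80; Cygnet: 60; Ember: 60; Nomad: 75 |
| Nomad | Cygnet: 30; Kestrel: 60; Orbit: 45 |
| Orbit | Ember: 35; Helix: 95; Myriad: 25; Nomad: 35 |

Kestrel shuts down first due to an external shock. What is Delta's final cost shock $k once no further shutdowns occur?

55

Round 1 — Kestrel shuts down (initial).
  Cygnet: +85 → 85 ≥ 60
  Nomad: +60 → 60 < 90
  Orbit: +45 → 45 < 60
Round 2 — Cygnet shuts down.
  Delta: +55 → 55 < 90
  Nomad: +45 → 105 ≥ 90
Round 3 — Nomad shuts down.
  Orbit: +45 → 90 ≥ 60
Round 4 — Orbit shuts down.
  Ember: +35 → 35 < 100
  Helix: +95 → 95 ≥ 30
  Myriad: +25 → 25 < 60
Round 5 — Helix shuts down.
  Borealis: +20 → 20 < 70
  Ionix: +70 → 70 < 110
  Myriad: +40 → 65 ≥ 60
Round 6 — Myriad shuts down.
  Borealis: +80 → 100 ≥ 70
  Ember: +60 → 95 < 100
Round 7 — Borealis shuts down.
  Ionix: +55 → 125 ≥ 110
Round 8 — Ionix shuts down.
  Ember: +60 → 155 ≥ 100
Round 9 — Ember shuts down.
No further shutdowns.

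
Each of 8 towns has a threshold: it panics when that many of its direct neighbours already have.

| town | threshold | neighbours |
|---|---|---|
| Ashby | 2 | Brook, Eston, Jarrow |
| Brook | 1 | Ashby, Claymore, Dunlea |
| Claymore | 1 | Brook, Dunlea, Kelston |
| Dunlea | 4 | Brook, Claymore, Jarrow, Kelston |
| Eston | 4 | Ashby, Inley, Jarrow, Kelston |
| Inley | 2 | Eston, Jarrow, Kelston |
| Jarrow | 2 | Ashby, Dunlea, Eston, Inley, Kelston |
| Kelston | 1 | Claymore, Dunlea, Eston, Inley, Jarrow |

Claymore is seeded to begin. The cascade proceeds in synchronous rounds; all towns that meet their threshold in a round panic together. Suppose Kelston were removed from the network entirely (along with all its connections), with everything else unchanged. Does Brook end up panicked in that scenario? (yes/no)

yes

With Kelston removed:
Round 1 — Claymore panics (initial).
Round 2 — checking thresholds:
  Brook: 1 of 3 neighbours ≥ 1, panics.
  Dunlea: 1 of 3 neighbours < 4, below threshold.
Round 3 — no new panics; cascade stops.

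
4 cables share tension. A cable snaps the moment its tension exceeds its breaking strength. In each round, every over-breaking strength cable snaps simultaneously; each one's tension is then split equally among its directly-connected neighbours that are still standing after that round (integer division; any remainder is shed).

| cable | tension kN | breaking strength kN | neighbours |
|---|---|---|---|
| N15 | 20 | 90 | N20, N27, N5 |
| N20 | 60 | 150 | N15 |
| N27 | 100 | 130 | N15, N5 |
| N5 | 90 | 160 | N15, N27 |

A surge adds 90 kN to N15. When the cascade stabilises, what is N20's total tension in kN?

Round 1 — N15 at 110 > 90. N15 snaps.
  N15 sheds 110 kN to N20, N27, N5: 36 each (2 lost).
    N20: 60+36 = 96 ≤ 150
    N27: 100+36 = 136 > 130
    N5: 90+36 = 126 ≤ 160
Round 2 — N27 snaps.
  N27 sheds 136 kN to N5: 136 each.
    N5: 126+136 = 262 > 160
Round 3 — N5 snaps.
  N5 sheds 262 kN: no online neighbours, lost.
No further breaks.

96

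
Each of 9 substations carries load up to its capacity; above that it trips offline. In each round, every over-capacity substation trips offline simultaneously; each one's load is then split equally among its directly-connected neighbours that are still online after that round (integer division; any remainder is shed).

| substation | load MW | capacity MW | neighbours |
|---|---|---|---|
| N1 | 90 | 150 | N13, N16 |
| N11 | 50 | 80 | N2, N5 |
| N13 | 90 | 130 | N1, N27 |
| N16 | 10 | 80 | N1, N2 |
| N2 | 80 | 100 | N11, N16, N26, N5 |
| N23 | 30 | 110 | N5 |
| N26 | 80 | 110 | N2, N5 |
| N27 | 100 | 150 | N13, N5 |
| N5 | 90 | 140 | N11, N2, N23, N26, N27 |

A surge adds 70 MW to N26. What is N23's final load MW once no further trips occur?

85

Round 1 — N26 at 150 > 110. N26 trips offline.
  N26 sheds 150 MW to N2, N5: 75 each.
    N2: 80+75 = 155 > 100
    N5: 90+75 = 165 > 140
Round 2 — N2, N5 trip offline.
  N2 sheds 155 MW to N11, N16: 77 each (1 lost).
    N11: 50+77 = 127 > 80
    N16: 10+77 = 87 > 80
  N5 sheds 165 MW to N11, N23, N27: 55 each.
    N11: 127+55 = 182 > 80
    N23: 30+55 = 85 ≤ 110
    N27: 100+55 = 155 > 150
Round 3 — N11, N16, N27 trip offline.
  N11 sheds 182 MW: no online neighbours, lost.
  N16 sheds 87 MW to N1: 87 each.
    N1: 90+87 = 177 > 150
  N27 sheds 155 MW to N13: 155 each.
    N13: 90+155 = 245 > 130
Round 4 — N1, N13 trip offline.
  N1 sheds 177 MW: no online neighbours, lost.
  N13 sheds 245 MW: no online neighbours, lost.
No further trips.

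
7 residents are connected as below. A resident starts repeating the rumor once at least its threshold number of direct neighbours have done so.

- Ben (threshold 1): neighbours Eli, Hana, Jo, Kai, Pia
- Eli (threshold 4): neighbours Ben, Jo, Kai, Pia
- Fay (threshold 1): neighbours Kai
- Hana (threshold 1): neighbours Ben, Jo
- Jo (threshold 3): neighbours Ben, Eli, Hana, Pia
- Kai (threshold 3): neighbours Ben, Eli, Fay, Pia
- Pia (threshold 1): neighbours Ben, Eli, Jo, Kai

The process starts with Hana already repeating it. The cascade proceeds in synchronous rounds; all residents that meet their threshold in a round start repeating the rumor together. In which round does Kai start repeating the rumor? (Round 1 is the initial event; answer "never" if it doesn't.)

Round 1 — Hana starts repeating the rumor (initial).
Round 2 — checking thresholds:
  Ben: 1 of 5 neighbours ≥ 1, starts repeating the rumor.
  Jo: 1 of 4 neighbours < 3, not yet.
Round 3 — checking thresholds:
  Eli: 1 of 4 neighbours < 4, not yet.
  Jo: 2 of 4 neighbours < 3, not yet.
  Kai: 1 of 4 neighbours < 3, not yet.
  Pia: 1 of 4 neighbours ≥ 1, starts repeating the rumor.
Round 4 — checking thresholds:
  Eli: 2 of 4 neighbours < 4, not yet.
  Jo: 3 of 4 neighbours ≥ 3, starts repeating the rumor.
  Kai: 2 of 4 neighbours < 3, not yet.
Round 5 — no new spreads; cascade stops.

never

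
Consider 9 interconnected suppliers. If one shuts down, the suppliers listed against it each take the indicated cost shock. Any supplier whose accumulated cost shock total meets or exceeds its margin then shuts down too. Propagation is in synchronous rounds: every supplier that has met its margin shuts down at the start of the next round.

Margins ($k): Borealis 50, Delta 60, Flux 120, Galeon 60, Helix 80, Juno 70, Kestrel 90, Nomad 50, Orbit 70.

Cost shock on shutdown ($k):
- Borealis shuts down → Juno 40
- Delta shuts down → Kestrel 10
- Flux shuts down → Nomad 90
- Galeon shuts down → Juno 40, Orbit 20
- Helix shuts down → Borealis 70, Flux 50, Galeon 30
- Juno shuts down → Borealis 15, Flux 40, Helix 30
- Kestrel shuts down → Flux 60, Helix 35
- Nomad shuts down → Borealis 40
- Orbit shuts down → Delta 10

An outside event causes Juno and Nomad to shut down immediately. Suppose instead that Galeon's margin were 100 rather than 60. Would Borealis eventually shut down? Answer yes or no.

yes

With Galeon's margin at 100:
Round 1 — Juno, Nomad shut down (initial).
  Borealis: +15+40 → 55 ≥ 50
  Flux: +40 → 40 < 120
  Helix: +30 → 30 < 80
Round 2 — Borealis shuts down.
No further shutdowns.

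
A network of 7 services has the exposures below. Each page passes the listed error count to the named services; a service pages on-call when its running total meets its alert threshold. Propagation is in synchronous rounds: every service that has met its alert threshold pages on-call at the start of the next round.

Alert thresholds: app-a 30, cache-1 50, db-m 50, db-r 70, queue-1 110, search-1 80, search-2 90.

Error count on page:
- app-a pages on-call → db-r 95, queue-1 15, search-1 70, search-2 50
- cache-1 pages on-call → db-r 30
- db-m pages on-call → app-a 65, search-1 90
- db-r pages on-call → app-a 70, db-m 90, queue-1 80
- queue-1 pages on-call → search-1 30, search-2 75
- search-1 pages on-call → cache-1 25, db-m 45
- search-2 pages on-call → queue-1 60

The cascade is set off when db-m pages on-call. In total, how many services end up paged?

Round 1 — db-m pages on-call (initial).
  app-a: +65 → 65 ≥ 30
  search-1: +90 → 90 ≥ 80
Round 2 — app-a, search-1 page on-call.
  cache-1: +25 → 25 < 50
  db-r: +95 → 95 ≥ 70
  queue-1: +15 → 15 < 110
  search-2: +50 → 50 < 90
Round 3 — db-r pages on-call.
  queue-1: +80 → 95 < 110
No further pages.

4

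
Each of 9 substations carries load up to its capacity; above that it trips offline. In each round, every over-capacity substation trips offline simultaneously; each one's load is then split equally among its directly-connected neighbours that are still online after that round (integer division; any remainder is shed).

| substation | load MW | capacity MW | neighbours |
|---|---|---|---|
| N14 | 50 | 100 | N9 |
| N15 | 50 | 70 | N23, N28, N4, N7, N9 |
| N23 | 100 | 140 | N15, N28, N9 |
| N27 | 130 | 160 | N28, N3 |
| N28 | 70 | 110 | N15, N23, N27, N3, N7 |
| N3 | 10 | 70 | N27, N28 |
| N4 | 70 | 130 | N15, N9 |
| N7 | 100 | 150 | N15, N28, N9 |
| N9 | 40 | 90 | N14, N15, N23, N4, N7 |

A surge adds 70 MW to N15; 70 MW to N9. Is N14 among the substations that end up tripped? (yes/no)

Round 1 — N15 at 120 > 70; N9 at 110 > 90. N15, N9 trip offline.
  N15 sheds 120 MW to N23, N28, N4, N7: 30 each.
    N23: 100+30 = 130 ≤ 140
    N28: 70+30 = 100 ≤ 110
    N4: 70+30 = 100 ≤ 130
    N7: 100+30 = 130 ≤ 150
  N9 sheds 110 MW to N14, N23, N4, N7: 27 each (2 lost).
    N14: 50+27 = 77 ≤ 100
    N23: 130+27 = 157 > 140
    N4: 100+27 = 127 ≤ 130
    N7: 130+27 = 157 > 150
Round 2 — N23, N7 trip offline.
  N23 sheds 157 MW to N28: 157 each.
    N28: 100+157 = 257 > 110
  N7 sheds 157 MW to N28: 157 each.
    N28: 257+157 = 414 > 110
Round 3 — N28 trips offline.
  N28 sheds 414 MW to N27, N3: 207 each.
    N27: 130+207 = 337 > 160
    N3: 10+207 = 217 > 70
Round 4 — N27, N3 trip offline.
  N27 sheds 337 MW: no online neighbours, lost.
  N3 sheds 217 MW: no online neighbours, lost.
No further trips.

no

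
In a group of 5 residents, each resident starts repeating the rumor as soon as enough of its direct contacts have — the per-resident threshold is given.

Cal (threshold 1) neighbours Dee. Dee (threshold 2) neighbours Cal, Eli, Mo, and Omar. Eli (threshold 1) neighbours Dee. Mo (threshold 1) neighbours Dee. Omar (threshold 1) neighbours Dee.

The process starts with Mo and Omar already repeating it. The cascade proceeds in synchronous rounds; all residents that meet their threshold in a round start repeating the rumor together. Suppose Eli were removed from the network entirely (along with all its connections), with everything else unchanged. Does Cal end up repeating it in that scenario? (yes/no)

yes

With Eli removed:
Round 1 — Mo, Omar start repeating the rumor (initial).
Round 2 — checking thresholds:
  Dee: 2 of 3 neighbours ≥ 2, starts repeating the rumor.
Round 3 — checking thresholds:
  Cal: 1 of 1 neighbours ≥ 1, starts repeating the rumor.
Round 4 — no new spreads; cascade stops.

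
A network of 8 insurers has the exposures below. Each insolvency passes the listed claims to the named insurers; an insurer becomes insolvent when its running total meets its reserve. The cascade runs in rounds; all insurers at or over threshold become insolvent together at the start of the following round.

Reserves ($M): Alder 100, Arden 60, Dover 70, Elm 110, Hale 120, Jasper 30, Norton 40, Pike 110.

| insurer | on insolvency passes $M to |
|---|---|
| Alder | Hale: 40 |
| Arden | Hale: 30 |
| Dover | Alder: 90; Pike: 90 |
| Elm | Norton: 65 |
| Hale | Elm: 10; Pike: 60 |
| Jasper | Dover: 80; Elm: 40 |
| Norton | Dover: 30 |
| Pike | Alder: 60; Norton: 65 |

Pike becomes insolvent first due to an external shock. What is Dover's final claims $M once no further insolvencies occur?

Round 1 — Pike becomes insolvent (initial).
  Alder: +60 → 60 < 100
  Norton: +65 → 65 ≥ 40
Round 2 — Norton becomes insolvent.
  Dover: +30 → 30 < 70
No further insolvencies.

30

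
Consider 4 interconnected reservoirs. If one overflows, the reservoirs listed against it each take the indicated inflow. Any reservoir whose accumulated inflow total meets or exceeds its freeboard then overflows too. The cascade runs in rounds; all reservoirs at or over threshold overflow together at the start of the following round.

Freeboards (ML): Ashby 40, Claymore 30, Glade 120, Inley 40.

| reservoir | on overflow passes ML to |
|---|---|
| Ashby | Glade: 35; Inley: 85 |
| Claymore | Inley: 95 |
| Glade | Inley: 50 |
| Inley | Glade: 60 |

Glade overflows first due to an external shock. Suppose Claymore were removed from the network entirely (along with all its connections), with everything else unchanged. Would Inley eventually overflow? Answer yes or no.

yes

With Claymore removed:
Round 1 — Glade overflows (initial).
  Inley: +50 → 50 ≥ 40
Round 2 — Inley overflows.
No further overflows.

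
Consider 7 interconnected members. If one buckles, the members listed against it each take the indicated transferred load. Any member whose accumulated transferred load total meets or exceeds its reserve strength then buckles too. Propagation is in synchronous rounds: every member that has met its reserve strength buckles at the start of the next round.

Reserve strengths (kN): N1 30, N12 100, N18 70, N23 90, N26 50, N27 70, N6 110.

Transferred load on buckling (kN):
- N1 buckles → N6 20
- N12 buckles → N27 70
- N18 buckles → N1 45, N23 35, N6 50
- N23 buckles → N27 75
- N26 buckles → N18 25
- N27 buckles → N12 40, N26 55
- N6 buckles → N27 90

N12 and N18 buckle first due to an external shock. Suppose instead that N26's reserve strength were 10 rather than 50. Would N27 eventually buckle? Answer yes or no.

With N26's reserve strength at 10:
Round 1 — N12, N18 buckle (initial).
  N1: +45 → 45 ≥ 30
  N23: +35 → 35 < 90
  N27: +70 → 70 ≥ 70
  N6: +50 → 50 < 110
Round 2 — N1, N27 buckle.
  N26: +55 → 55 ≥ 10
  N6: +20 → 70 < 110
Round 3 — N26 buckles.
No further bucklings.

yes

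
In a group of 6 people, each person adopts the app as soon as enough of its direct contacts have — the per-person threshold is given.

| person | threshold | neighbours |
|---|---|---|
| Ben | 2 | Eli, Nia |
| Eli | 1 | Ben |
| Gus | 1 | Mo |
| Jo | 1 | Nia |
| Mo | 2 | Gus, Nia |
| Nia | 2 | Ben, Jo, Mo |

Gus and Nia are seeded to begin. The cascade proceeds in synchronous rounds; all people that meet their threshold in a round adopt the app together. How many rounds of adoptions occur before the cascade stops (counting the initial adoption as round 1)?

Round 1 — Gus, Nia adopt the app (initial).
Round 2 — checking thresholds:
  Ben: 1 of 2 neighbours < 2, holds.
  Jo: 1 of 1 neighbours ≥ 1, adopts the app.
  Mo: 2 of 2 neighbours ≥ 2, adopts the app.
Round 3 — no new adoptions; cascade stops.

2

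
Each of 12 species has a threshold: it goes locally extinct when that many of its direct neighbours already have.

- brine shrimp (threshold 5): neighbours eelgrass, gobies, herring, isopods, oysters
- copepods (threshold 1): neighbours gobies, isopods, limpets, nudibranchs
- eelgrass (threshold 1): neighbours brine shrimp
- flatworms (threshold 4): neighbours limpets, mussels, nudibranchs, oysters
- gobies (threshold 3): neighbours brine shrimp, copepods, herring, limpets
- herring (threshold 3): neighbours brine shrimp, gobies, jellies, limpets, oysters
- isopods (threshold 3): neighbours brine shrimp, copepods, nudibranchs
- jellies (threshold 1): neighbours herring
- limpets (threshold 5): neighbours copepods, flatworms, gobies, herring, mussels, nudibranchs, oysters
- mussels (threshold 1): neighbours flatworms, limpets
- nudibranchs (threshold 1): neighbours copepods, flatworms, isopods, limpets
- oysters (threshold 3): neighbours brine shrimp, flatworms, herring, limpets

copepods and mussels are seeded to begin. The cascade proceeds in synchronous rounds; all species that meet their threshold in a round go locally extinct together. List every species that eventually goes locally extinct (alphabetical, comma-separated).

Round 1 — copepods, mussels go locally extinct (initial).
Round 2 — checking thresholds:
  flatworms: 1 of 4 neighbours < 4, below threshold.
  gobies: 1 of 4 neighbours < 3, below threshold.
  isopods: 1 of 3 neighbours < 3, below threshold.
  limpets: 2 of 7 neighbours < 5, below threshold.
  nudibranchs: 1 of 4 neighbours ≥ 1, goes locally extinct.
Round 3 — no new extinctions; cascade stops.

copepods, mussels, nudibranchs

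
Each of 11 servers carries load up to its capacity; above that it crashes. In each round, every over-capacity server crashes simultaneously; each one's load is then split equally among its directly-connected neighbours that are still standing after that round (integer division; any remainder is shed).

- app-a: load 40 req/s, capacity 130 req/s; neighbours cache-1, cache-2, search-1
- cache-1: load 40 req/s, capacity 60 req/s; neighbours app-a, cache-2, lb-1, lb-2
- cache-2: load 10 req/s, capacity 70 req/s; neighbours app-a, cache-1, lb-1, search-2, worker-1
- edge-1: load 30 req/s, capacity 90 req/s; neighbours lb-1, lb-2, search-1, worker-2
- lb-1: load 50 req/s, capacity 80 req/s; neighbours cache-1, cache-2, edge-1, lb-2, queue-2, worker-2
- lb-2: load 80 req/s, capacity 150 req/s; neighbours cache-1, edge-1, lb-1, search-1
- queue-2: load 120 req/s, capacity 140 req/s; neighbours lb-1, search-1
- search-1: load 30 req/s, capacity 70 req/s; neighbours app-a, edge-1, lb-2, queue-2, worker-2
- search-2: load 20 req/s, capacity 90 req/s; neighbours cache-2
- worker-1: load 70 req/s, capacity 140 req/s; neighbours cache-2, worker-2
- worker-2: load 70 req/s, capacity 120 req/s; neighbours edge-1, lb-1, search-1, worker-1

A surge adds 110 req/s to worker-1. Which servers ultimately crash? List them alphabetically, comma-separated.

cache-1, cache-2, edge-1, lb-1, lb-2, queue-2, search-1, worker-1, worker-2

Round 1 — worker-1 at 180 > 140. worker-1 crashes.
  worker-1 sheds 180 req/s to cache-2, worker-2: 90 each.
    cache-2: 10+90 = 100 > 70
    worker-2: 70+90 = 160 > 120
Round 2 — cache-2, worker-2 crash.
  cache-2 sheds 100 req/s to app-a, cache-1, lb-1, search-2: 25 each.
    app-a: 40+25 = 65 ≤ 130
    cache-1: 40+25 = 65 > 60
    lb-1: 50+25 = 75 ≤ 80
    search-2: 20+25 = 45 ≤ 90
  worker-2 sheds 160 req/s to edge-1, lb-1, search-1: 53 each (1 lost).
    edge-1: 30+53 = 83 ≤ 90
    lb-1: 75+53 = 128 > 80
    search-1: 30+53 = 83 > 70
Round 3 — cache-1, lb-1, search-1 crash.
  cache-1 sheds 65 req/s to app-a, lb-2: 32 each (1 lost).
    app-a: 65+32 = 97 ≤ 130
    lb-2: 80+32 = 112 ≤ 150
  lb-1 sheds 128 req/s to edge-1, lb-2, queue-2: 42 each (2 lost).
    edge-1: 83+42 = 125 > 90
    lb-2: 112+42 = 154 > 150
    queue-2: 120+42 = 162 > 140
  search-1 sheds 83 req/s to app-a, edge-1, lb-2, queue-2: 20 each (3 lost).
    app-a: 97+20 = 117 ≤ 130
    edge-1: 125+20 = 145 > 90
    lb-2: 154+20 = 174 > 150
    queue-2: 162+20 = 182 > 140
Round 4 — edge-1, lb-2, queue-2 crash.
  edge-1 sheds 145 req/s: no online neighbours, lost.
  lb-2 sheds 174 req/s: no online neighbours, lost.
  queue-2 sheds 182 req/s: no online neighbours, lost.
No further crashes.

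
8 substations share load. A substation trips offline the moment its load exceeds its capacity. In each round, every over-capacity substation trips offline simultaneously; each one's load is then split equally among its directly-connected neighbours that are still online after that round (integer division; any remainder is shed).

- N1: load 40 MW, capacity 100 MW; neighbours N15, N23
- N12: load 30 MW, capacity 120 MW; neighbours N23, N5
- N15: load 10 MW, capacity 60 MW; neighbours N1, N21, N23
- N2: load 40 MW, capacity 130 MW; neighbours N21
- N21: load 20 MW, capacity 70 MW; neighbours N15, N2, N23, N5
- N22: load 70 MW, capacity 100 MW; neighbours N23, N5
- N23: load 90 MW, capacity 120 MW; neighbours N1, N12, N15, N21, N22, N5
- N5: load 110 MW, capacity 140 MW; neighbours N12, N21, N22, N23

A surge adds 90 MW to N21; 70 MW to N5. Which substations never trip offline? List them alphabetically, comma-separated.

N2

Round 1 — N21 at 110 > 70; N5 at 180 > 140. N21, N5 trip offline.
  N21 sheds 110 MW to N15, N2, N23: 36 each (2 lost).
    N15: 10+36 = 46 ≤ 60
    N2: 40+36 = 76 ≤ 130
    N23: 90+36 = 126 > 120
  N5 sheds 180 MW to N12, N22, N23: 60 each.
    N12: 30+60 = 90 ≤ 120
    N22: 70+60 = 130 > 100
    N23: 126+60 = 186 > 120
Round 2 — N22, N23 trip offline.
  N22 sheds 130 MW: no online neighbours, lost.
  N23 sheds 186 MW to N1, N12, N15: 62 each.
    N1: 40+62 = 102 > 100
    N12: 90+62 = 152 > 120
    N15: 46+62 = 108 > 60
Round 3 — N1, N12, N15 trip offline.
  N1 sheds 102 MW: no online neighbours, lost.
  N12 sheds 152 MW: no online neighbours, lost.
  N15 sheds 108 MW: no online neighbours, lost.
No further trips.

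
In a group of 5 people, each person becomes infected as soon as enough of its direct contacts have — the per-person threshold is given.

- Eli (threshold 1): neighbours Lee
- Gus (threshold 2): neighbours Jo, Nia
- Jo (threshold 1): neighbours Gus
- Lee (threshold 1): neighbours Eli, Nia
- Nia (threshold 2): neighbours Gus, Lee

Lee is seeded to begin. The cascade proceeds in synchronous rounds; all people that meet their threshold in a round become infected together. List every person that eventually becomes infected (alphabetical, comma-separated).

Eli, Lee

Round 1 — Lee becomes infected (initial).
Round 2 — checking thresholds:
  Eli: 1 of 1 neighbours ≥ 1, becomes infected.
  Nia: 1 of 2 neighbours < 2, holds.
Round 3 — no new infections; cascade stops.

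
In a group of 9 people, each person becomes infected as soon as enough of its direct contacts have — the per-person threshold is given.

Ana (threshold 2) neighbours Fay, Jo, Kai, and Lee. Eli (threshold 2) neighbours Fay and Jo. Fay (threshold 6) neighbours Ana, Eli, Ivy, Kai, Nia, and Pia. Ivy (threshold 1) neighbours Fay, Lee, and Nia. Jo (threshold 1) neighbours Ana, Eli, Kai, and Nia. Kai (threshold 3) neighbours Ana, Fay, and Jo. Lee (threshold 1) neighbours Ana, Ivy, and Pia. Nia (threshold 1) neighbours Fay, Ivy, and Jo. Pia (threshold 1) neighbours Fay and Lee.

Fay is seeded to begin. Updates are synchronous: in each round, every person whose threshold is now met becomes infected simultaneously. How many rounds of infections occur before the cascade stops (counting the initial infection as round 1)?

Round 1 — Fay becomes infected (initial).
Round 2 — checking thresholds:
  Ana: 1 of 4 neighbours < 2, holds.
  Eli: 1 of 2 neighbours < 2, holds.
  Ivy: 1 of 3 neighbours ≥ 1, becomes infected.
  Kai: 1 of 3 neighbours < 3, holds.
  Nia: 1 of 3 neighbours ≥ 1, becomes infected.
  Pia: 1 of 2 neighbours ≥ 1, becomes infected.
Round 3 — checking thresholds:
  Ana: 1 of 4 neighbours < 2, holds.
  Eli: 1 of 2 neighbours < 2, holds.
  Jo: 1 of 4 neighbours ≥ 1, becomes infected.
  Kai: 1 of 3 neighbours < 3, holds.
  Lee: 2 of 3 neighbours ≥ 1, becomes infected.
Round 4 — checking thresholds:
  Ana: 3 of 4 neighbours ≥ 2, becomes infected.
  Eli: 2 of 2 neighbours ≥ 2, becomes infected.
  Kai: 2 of 3 neighbours < 3, holds.
Round 5 — checking thresholds:
  Kai: 3 of 3 neighbours ≥ 3, becomes infected.
Round 6 — no new infections; cascade stops.

5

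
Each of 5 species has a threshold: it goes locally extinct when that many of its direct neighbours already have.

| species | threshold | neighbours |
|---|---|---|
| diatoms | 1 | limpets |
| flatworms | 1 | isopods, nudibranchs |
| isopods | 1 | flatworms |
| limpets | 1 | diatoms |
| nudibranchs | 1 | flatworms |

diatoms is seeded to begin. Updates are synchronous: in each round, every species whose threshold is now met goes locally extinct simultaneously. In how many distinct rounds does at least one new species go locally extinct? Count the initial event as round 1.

2

Round 1 — diatoms goes locally extinct (initial).
Round 2 — checking thresholds:
  limpets: 1 of 1 neighbours ≥ 1, goes locally extinct.
Round 3 — no new extinctions; cascade stops.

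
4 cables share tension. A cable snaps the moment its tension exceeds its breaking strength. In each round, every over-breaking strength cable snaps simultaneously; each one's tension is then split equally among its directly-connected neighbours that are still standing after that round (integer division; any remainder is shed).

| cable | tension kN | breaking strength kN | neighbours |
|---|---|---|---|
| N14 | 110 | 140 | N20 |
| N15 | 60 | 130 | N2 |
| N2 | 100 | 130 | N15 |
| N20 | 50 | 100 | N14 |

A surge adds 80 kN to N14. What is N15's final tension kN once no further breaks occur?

60

Round 1 — N14 at 190 > 140. N14 snaps.
  N14 sheds 190 kN to N20: 190 each.
    N20: 50+190 = 240 > 100
Round 2 — N20 snaps.
  N20 sheds 240 kN: no online neighbours, lost.
No further breaks.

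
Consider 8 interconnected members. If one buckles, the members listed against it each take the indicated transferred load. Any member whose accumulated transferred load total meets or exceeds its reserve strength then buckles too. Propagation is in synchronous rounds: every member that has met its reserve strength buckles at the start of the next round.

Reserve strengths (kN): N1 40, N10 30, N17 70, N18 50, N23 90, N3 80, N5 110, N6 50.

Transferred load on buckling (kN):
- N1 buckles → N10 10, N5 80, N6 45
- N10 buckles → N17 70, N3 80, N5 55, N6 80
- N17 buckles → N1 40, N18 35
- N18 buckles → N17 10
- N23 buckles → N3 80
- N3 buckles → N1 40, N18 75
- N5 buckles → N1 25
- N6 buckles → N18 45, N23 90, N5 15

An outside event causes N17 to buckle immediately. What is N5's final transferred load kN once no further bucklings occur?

Round 1 — N17 buckles (initial).
  N1: +40 → 40 ≥ 40
  N18: +35 → 35 < 50
Round 2 — N1 buckles.
  N10: +10 → 10 < 30
  N5: +80 → 80 < 110
  N6: +45 → 45 < 50
No further bucklings.

80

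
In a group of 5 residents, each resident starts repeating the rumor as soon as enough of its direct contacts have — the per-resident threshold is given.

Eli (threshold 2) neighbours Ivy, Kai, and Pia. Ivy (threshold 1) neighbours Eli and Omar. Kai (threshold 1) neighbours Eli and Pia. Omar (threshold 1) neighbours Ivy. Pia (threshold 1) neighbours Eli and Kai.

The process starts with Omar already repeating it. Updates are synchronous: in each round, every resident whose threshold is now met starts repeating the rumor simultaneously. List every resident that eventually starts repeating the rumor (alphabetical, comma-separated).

Round 1 — Omar starts repeating the rumor (initial).
Round 2 — checking thresholds:
  Ivy: 1 of 2 neighbours ≥ 1, starts repeating the rumor.
Round 3 — no new spreads; cascade stops.

Ivy, Omar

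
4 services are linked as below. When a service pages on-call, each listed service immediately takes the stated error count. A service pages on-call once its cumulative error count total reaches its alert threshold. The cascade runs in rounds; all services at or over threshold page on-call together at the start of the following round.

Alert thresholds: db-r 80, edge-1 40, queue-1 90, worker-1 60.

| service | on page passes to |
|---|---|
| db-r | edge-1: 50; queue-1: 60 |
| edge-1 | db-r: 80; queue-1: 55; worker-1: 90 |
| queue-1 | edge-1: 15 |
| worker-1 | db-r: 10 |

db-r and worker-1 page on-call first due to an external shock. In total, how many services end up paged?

4

Round 1 — db-r, worker-1 page on-call (initial).
  edge-1: +50 → 50 ≥ 40
  queue-1: +60 → 60 < 90
Round 2 — edge-1 pages on-call.
  queue-1: +55 → 115 ≥ 90
Round 3 — queue-1 pages on-call.
No further pages.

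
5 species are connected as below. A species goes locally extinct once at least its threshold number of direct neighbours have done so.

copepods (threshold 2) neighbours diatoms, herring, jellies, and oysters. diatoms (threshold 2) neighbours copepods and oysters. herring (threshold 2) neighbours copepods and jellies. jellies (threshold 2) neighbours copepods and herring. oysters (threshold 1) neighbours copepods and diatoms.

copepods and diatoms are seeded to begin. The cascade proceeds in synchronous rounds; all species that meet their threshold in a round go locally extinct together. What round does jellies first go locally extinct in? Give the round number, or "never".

Round 1 — copepods, diatoms go locally extinct (initial).
Round 2 — checking thresholds:
  herring: 1 of 2 neighbours < 2, below threshold.
  jellies: 1 of 2 neighbours < 2, below threshold.
  oysters: 2 of 2 neighbours ≥ 1, goes locally extinct.
Round 3 — no new extinctions; cascade stops.

never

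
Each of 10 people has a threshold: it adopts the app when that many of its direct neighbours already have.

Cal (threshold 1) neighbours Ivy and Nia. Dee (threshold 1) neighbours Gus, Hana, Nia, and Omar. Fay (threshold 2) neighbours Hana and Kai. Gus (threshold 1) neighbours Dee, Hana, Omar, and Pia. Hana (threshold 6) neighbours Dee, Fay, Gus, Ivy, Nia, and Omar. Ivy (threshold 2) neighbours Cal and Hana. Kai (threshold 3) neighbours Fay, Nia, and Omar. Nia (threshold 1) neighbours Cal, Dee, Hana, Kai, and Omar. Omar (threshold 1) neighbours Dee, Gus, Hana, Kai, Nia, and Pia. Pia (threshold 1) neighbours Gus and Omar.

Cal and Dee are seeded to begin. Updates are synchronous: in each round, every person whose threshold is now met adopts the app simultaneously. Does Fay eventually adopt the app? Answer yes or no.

no

Round 1 — Cal, Dee adopt the app (initial).
Round 2 — checking thresholds:
  Gus: 1 of 4 neighbours ≥ 1, adopts the app.
  Hana: 1 of 6 neighbours < 6, holds.
  Ivy: 1 of 2 neighbours < 2, holds.
  Nia: 2 of 5 neighbours ≥ 1, adopts the app.
  Omar: 1 of 6 neighbours ≥ 1, adopts the app.
Round 3 — checking thresholds:
  Hana: 4 of 6 neighbours < 6, holds.
  Ivy: 1 of 2 neighbours < 2, holds.
  Kai: 2 of 3 neighbours < 3, holds.
  Pia: 2 of 2 neighbours ≥ 1, adopts the app.
Round 4 — no new adoptions; cascade stops.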